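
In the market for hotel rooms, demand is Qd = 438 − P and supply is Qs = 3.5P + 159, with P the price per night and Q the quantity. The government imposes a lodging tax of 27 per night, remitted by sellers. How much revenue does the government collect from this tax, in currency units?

Before the tax: set 438 − P = 3.5P + 159 → P* = 62, Q* = 376.
With the tax collected from sellers, supply shifts: Qs = 3.5(P − 27) + 159.
Solving gives Q = 355 with consumers paying 83 and sellers receiving 56 (the 27 wedge).
Revenue = t · Q = 27 · 355 = 9585.

Tax revenue = 9585.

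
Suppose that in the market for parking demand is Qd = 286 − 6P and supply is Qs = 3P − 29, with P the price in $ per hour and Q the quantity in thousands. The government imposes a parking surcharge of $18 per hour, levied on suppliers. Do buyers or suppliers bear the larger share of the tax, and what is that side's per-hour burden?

Suppliers bear the larger share: $12 per hour.

Before the tax: set 286 − 6P = 3P − 29 → P* = $35, Q* = 76.
With the tax collected from suppliers, supply shifts: Qs = 3(P − 18) − 29.
New equilibrium: buyers pay $41, suppliers receive $23, Q = 40. (Wedge: Pb − Ps = 18.)
Per-hour burden: buyers $6, suppliers $12.
Suppliers take the larger share because supply is less price-elastic here (demand slope 6 vs supply slope 3).
The less price-elastic side of the market bears the larger share of a per-unit tax.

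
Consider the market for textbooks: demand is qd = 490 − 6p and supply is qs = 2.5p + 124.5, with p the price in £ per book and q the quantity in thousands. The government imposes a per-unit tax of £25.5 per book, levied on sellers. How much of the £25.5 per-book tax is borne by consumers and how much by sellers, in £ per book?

Consumers bear £7.5 per book; sellers bear £18 per book.

Without the tax, 490 − 6p = 2.5p + 124.5 gives 8.5p = 365.5, so p* = £43 and q* = 232.
With the tax collected from sellers, supply shifts: qs = 2.5(p − 25.5) + 124.5.
Solving gives q = 187 with consumers paying £50.5 and sellers receiving £25 (the £25.5 wedge).
Burden on consumers: £7.5; on sellers: £18. (They sum to £25.5.)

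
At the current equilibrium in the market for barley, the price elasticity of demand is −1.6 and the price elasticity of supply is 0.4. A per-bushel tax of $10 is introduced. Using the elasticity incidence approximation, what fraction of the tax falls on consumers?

Incidence ratio: consumers' share ≈ εs / (εs + |εd|) = 0.4 / (0.4 + 1.6) = 0.2.
Supply is the less elastic side, so consumers bear the smaller share.

Consumers' share ≈ 0.2.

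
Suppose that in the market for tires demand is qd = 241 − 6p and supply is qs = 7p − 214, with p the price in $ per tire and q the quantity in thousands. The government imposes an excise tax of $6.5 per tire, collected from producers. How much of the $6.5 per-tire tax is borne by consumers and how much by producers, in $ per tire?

Without the tax, 241 − 6p = 7p − 214 gives 13p = 455, so p* = $35 and q* = 31.
With the tax collected from producers, supply shifts: qs = 7(p − 6.5) − 214.
Solving gives q = 10 with consumers paying $38.5 and producers receiving $32 (the $6.5 wedge).
Burden on consumers: $3.5; on producers: $3. (They sum to $6.5.)
The less price-elastic side of the market bears the larger share of a per-unit tax.

Consumers bear $3.5 per tire; producers bear $3 per tire.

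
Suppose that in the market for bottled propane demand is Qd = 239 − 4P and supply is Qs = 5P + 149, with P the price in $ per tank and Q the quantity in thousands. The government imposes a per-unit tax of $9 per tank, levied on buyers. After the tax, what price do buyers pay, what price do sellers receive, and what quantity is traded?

Buyers pay $15; sellers receive $6; quantity = 179.

Before the tax: set 239 − 4P = 5P + 149 → P* = $10, Q* = 199.
With the tax collected from buyers, demand (in seller-price terms) shifts: Qd = 239 − 4(P + 9).
New equilibrium: buyers pay $15, sellers receive $6, Q = 179. (Wedge: Pb − Ps = 9.)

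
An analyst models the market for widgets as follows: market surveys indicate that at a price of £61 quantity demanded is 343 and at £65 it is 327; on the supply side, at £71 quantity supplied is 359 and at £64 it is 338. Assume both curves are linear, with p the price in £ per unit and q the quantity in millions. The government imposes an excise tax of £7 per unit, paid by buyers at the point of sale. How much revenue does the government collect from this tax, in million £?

Tax revenue = £2261 million.

Demand slope: (327 − 343)/(65 − 61) = -4, so qd = 587 − 4p.
Supply slope: (338 − 359)/(64 − 71) = 3, so qs = 3p + 146.
Before the tax: set 587 − 4p = 3p + 146 → p* = £63, q* = 335.
With the tax collected from buyers, demand (in seller-price terms) shifts: qd = 587 − 4(p + 7).
Solving gives q = 323 with buyers paying £66 and sellers receiving £59 (the £7 wedge).
Revenue = t · Q = 7 · 323 = £2261.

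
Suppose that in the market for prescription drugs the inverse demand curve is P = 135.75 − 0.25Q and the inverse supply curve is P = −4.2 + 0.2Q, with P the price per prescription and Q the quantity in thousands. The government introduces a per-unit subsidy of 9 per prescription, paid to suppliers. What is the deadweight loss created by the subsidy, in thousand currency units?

Deadweight loss = 90 thousand.

Rewrite in direct form: Qd = 543 − 4P and Qs = 5P + 21.
Without the subsidy, 543 − 4P = 5P + 21 gives 9P = 522, so P* = 58 and Q* = 311.
With a per-unit subsidy paid to suppliers, each receives P + 9 per unit sold, so supply becomes Qs = 5(P + 9) + 21.
New equilibrium: buyers pay 53, suppliers receive 62, Q = 331. (Wedge: Pb − Ps = −9.)
Quantity rises by |ΔQ| = |311 − 331| = 20.
DWL = ½ · t · |ΔQ| = ½ · 9 · 20 = 90.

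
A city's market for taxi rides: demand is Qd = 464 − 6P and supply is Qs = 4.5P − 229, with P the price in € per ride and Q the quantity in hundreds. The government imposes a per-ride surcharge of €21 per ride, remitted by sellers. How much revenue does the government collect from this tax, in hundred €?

Tax revenue = €294 hundred.

Without the tax, 464 − 6P = 4.5P − 229 gives 10.5P = 693, so P* = €66 and Q* = 68.
With the tax collected from sellers, supply shifts: Qs = 4.5(P − 21) − 229.
New equilibrium: consumers pay €75, sellers receive €54, Q = 14. (Wedge: Pb − Ps = 21.)
Revenue = t · Q = 21 · 14 = €294.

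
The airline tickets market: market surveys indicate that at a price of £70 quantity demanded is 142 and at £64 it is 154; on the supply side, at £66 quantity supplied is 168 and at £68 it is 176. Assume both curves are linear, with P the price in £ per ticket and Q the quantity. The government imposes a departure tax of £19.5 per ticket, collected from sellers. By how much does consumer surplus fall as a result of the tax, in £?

Consumer surplus falls by £1859.

Demand slope: (154 − 142)/(64 − 70) = -2, so Qd = 282 − 2P.
Supply slope: (176 − 168)/(68 − 66) = 4, so Qs = 4P − 96.
Without the tax, 282 − 2P = 4P − 96 gives 6P = 378, so P* = £63 and Q* = 156.
With the tax collected from sellers, supply shifts: Qs = 4(P − 19.5) − 96.
New equilibrium: consumers pay £76, sellers receive £56.5, Q = 130. (Wedge: Pb − Ps = 19.5.)
ΔCS is the trapezoid between Q = 130 and Q = 156 of height £13: ½ · (156 + 130) · 13 = £1859.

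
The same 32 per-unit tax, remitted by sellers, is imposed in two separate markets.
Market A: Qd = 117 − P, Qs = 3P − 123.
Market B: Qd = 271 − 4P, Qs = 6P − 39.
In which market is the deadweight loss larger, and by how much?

Market B, by 844.8.

Market A: pre-tax P* = 60, Q* = 57; post-tax Q = 33; deadweight loss = 384.
Market B: pre-tax P* = 31, Q* = 147; post-tax Q = 70.2; deadweight loss = 1228.8.
Difference: 384 vs 1228.8 → market B is larger by 844.8.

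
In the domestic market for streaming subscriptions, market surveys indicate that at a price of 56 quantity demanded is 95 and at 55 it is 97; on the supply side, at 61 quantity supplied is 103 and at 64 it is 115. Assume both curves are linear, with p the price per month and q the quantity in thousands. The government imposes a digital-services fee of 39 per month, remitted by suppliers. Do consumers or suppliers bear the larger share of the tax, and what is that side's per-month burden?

Demand slope: (97 − 95)/(55 − 56) = -2, so qd = 207 − 2p.
Supply slope: (115 − 103)/(64 − 61) = 4, so qs = 4p − 141.
Before the tax: set 207 − 2p = 4p − 141 → p* = 58, q* = 91.
With the tax collected from suppliers, supply shifts: qs = 4(p − 39) − 141.
New equilibrium: consumers pay 84, suppliers receive 45, q = 39. (Wedge: pb − ps = 39.)
Per-month burden: consumers 26, suppliers 13.
Consumers take the larger share because demand is less price-elastic here (demand slope 2 vs supply slope 4).

Consumers bear the larger share: 26 per month.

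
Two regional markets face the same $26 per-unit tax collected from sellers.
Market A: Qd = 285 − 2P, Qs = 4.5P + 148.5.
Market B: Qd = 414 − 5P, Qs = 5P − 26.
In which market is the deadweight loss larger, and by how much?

Market B, by $377.

Market A: pre-tax P* = $21, Q* = 243; post-tax Q = 207; deadweight loss = $468.
Market B: pre-tax P* = $44, Q* = 194; post-tax Q = 129; deadweight loss = $845.
Difference: $468 vs $845 → market B is larger by $377.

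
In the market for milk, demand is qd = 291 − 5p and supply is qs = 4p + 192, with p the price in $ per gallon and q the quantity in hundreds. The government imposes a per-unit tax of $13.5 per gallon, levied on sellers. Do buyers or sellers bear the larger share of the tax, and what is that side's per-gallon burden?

Before the tax: set 291 − 5p = 4p + 192 → p* = $11, q* = 236.
With the tax collected from sellers, supply shifts: qs = 4(p − 13.5) + 192.
New equilibrium: buyers pay $17, sellers receive $3.5, q = 206. (Wedge: pb − ps = 13.5.)
Per-gallon burden: buyers $6, sellers $7.5.
Sellers take the larger share because supply is less price-elastic here (demand slope 5 vs supply slope 4).
The less price-elastic side of the market bears the larger share of a per-unit tax.

Sellers bear the larger share: $7.5 per gallon.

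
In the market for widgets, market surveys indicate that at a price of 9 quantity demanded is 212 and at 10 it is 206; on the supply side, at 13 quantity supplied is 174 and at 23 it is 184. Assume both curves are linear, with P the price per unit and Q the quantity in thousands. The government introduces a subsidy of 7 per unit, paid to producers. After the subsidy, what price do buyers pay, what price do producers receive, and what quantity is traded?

Demand slope: (206 − 212)/(10 − 9) = -6, so Qd = 266 − 6P.
Supply slope: (184 − 174)/(23 − 13) = 1, so Qs = P + 161.
Without the subsidy, 266 − 6P = P + 161 gives 7P = 105, so P* = 15 and Q* = 176.
With a per-unit subsidy paid to producers, each receives P + 7 per unit sold, so supply becomes Qs = (P + 7) + 161.
New equilibrium: buyers pay 14, producers receive 21, Q = 182. (Wedge: Pb − Ps = −7.)

Buyers pay 14; producers receive 21; quantity = 182.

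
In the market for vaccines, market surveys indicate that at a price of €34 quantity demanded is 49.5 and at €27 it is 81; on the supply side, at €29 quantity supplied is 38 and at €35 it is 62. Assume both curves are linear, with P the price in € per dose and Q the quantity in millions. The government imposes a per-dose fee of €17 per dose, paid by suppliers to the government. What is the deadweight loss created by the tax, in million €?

Deadweight loss = €306 million.

Demand slope: (81 − 49.5)/(27 − 34) = -4.5, so Qd = 202.5 − 4.5P.
Supply slope: (62 − 38)/(35 − 29) = 4, so Qs = 4P − 78.
Without the tax, 202.5 − 4.5P = 4P − 78 gives 8.5P = 280.5, so P* = €33 and Q* = 54.
With the tax collected from suppliers, supply shifts: Qs = 4(P − 17) − 78.
Solving gives Q = 18 with consumers paying €41 and suppliers receiving €24 (the €17 wedge).
Quantity falls by |ΔQ| = |54 − 18| = 36.
DWL = ½ · t · |ΔQ| = ½ · 17 · 36 = €306.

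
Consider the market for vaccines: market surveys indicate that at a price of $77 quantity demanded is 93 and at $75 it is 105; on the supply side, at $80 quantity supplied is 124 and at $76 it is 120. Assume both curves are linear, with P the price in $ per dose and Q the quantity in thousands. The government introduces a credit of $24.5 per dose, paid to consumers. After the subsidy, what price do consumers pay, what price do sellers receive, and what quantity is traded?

Consumers pay $69.5; sellers receive $94; quantity = 138.

Demand slope: (105 − 93)/(75 − 77) = -6, so Qd = 555 − 6P.
Supply slope: (120 − 124)/(76 − 80) = 1, so Qs = P + 44.
Before the subsidy: set 555 − 6P = P + 44 → P* = $73, Q* = 117.
With a per-unit subsidy paid to consumers, each effectively pays P − 24.5, so demand becomes Qd = 555 − 6(P − 24.5).
Solving gives Q = 138 with consumers paying $69.5 and sellers receiving $94 (the $24.5 wedge).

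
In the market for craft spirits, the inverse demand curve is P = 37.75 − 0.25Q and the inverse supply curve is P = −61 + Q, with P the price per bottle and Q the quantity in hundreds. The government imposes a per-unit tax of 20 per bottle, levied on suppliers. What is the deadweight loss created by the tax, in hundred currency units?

Inverting to Q(P) form: Qd = 151 − 4P; Qs = P + 61.
Before the tax: set 151 − 4P = P + 61 → P* = 18, Q* = 79.
With the tax collected from suppliers, supply shifts: Qs = (P − 20) + 61.
New equilibrium: buyers pay 22, suppliers receive 2, Q = 63. (Wedge: Pb − Ps = 20.)
Quantity falls by |ΔQ| = |79 − 63| = 16.
DWL = ½ · t · |ΔQ| = ½ · 20 · 16 = 160.

Deadweight loss = 160 hundred.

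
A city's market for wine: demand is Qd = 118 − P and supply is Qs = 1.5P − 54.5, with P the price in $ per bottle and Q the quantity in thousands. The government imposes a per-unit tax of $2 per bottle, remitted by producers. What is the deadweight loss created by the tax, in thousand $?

Deadweight loss = $1.2 thousand.

Without the tax, 118 − P = 1.5P − 54.5 gives 2.5P = 172.5, so P* = $69 and Q* = 49.
With the tax collected from producers, supply shifts: Qs = 1.5(P − 2) − 54.5.
Solving gives Q = 47.8 with buyers paying $70.2 and producers receiving $68.2 (the $2 wedge).
Quantity falls by |ΔQ| = |49 − 47.8| = 1.2.
DWL = ½ · t · |ΔQ| = ½ · 2 · 1.2 = $1.2.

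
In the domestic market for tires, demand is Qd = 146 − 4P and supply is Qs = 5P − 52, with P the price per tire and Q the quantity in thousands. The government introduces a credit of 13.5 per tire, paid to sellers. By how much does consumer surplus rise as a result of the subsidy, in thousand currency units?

Consumer surplus rises by 547.5 thousand.

Before the subsidy: set 146 − 4P = 5P − 52 → P* = 22, Q* = 58.
With a per-unit subsidy paid to sellers, each receives P + 13.5 per unit sold, so supply becomes Qs = 5(P + 13.5) − 52.
New equilibrium: buyers pay 14.5, sellers receive 28, Q = 88. (Wedge: Pb − Ps = −13.5.)
ΔCS is the trapezoid between Q = 88 and Q = 58 of height 7.5: ½ · (58 + 88) · 7.5 = 547.5.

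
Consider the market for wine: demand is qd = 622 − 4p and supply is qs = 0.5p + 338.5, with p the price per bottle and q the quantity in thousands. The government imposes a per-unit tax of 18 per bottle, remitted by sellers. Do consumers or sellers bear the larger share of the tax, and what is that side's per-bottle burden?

Sellers bear the larger share: 16 per bottle.

Without the tax, 622 − 4p = 0.5p + 338.5 gives 4.5p = 283.5, so p* = 63 and q* = 370.
With the tax collected from sellers, supply shifts: qs = 0.5(p − 18) + 338.5.
New equilibrium: consumers pay 65, sellers receive 47, q = 362. (Wedge: pb − ps = 18.)
Per-bottle burden: consumers 2, sellers 16.
Sellers take the larger share because supply is less price-elastic here (demand slope 4 vs supply slope 0.5).
The less price-elastic side of the market bears the larger share of a per-unit tax.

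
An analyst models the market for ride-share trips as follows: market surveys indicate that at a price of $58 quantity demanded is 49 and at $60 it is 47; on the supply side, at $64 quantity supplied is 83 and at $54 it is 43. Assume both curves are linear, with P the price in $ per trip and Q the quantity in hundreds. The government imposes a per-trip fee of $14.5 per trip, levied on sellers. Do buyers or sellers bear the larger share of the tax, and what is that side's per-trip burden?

Buyers bear the larger share: $11.6 per trip.

Demand slope: (47 − 49)/(60 − 58) = -1, so Qd = 107 − P.
Supply slope: (43 − 83)/(54 − 64) = 4, so Qs = 4P − 173.
Before the tax: set 107 − P = 4P − 173 → P* = $56, Q* = 51.
With the tax collected from sellers, supply shifts: Qs = 4(P − 14.5) − 173.
New equilibrium: buyers pay $67.6, sellers receive $53.1, Q = 39.4. (Wedge: Pb − Ps = 14.5.)
Per-trip burden: buyers $11.6, sellers $2.9.
Buyers take the larger share because demand is less price-elastic here (demand slope 1 vs supply slope 4).
The less price-elastic side of the market bears the larger share of a per-unit tax.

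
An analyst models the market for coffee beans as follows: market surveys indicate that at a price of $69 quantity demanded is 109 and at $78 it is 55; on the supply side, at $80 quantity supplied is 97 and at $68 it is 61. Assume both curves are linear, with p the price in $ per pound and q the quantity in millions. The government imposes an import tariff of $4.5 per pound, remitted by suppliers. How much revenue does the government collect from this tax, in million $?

Tax revenue = $315 million.

Demand slope: (55 − 109)/(78 − 69) = -6, so qd = 523 − 6p.
Supply slope: (61 − 97)/(68 − 80) = 3, so qs = 3p − 143.
Without the tax, 523 − 6p = 3p − 143 gives 9p = 666, so p* = $74 and q* = 79.
With the tax collected from suppliers, supply shifts: qs = 3(p − 4.5) − 143.
New equilibrium: buyers pay $75.5, suppliers receive $71, q = 70. (Wedge: pb − ps = 4.5.)
Revenue = t · Q = 4.5 · 70 = $315.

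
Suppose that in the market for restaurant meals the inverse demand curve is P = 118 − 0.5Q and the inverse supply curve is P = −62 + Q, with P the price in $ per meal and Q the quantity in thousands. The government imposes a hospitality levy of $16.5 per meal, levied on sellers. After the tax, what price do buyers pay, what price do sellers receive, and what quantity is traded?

Buyers pay $63.5; sellers receive $47; quantity = 109.

Rewrite in direct form: Qd = 236 − 2P and Qs = P + 62.
Without the tax, 236 − 2P = P + 62 gives 3P = 174, so P* = $58 and Q* = 120.
With the tax collected from sellers, supply shifts: Qs = (P − 16.5) + 62.
New equilibrium: buyers pay $63.5, sellers receive $47, Q = 109. (Wedge: Pb − Ps = 16.5.)
The less price-elastic side of the market bears the larger share of a per-unit tax.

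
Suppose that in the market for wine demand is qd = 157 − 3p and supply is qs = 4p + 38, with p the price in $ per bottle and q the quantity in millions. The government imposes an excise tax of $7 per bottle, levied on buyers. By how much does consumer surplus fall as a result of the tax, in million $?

Consumer surplus falls by $400 million.

Without the tax, 157 − 3p = 4p + 38 gives 7p = 119, so p* = $17 and q* = 106.
With the tax collected from buyers, demand (in seller-price terms) shifts: qd = 157 − 3(p + 7).
New equilibrium: buyers pay $21, sellers receive $14, q = 94. (Wedge: pb − ps = 7.)
ΔCS is the trapezoid between Q = 94 and Q = 106 of height $4: ½ · (106 + 94) · 4 = $400.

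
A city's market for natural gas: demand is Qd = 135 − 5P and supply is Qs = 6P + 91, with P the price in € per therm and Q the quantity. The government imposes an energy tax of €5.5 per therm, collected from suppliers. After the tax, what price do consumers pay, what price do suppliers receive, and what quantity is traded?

Without the tax, 135 − 5P = 6P + 91 gives 11P = 44, so P* = €4 and Q* = 115.
With the tax collected from suppliers, supply shifts: Qs = 6(P − 5.5) + 91.
New equilibrium: consumers pay €7, suppliers receive €1.5, Q = 100. (Wedge: Pb − Ps = 5.5.)

Consumers pay €7; suppliers receive €1.5; quantity = 100.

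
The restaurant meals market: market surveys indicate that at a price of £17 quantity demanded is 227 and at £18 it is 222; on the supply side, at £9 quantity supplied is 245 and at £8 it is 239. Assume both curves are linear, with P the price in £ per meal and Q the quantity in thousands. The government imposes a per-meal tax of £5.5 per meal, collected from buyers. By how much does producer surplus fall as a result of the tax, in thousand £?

Producer surplus falls by £623.75 thousand.

Demand slope: (222 − 227)/(18 − 17) = -5, so Qd = 312 − 5P.
Supply slope: (239 − 245)/(8 − 9) = 6, so Qs = 6P + 191.
Before the tax: set 312 − 5P = 6P + 191 → P* = £11, Q* = 257.
With the tax collected from buyers, demand (in seller-price terms) shifts: Qd = 312 − 5(P + 5.5).
New equilibrium: buyers pay £14, sellers receive £8.5, Q = 242. (Wedge: Pb − Ps = 5.5.)
ΔPS is the trapezoid between Q = 242 and Q = 257 of height £2.5: ½ · (257 + 242) · 2.5 = £623.75.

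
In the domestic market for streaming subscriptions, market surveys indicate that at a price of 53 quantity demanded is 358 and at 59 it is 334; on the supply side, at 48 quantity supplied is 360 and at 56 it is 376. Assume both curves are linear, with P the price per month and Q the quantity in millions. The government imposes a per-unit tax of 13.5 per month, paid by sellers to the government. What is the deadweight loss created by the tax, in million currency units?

Deadweight loss = 121.5 million.

Demand slope: (334 − 358)/(59 − 53) = -4, so Qd = 570 − 4P.
Supply slope: (376 − 360)/(56 − 48) = 2, so Qs = 2P + 264.
Before the tax: set 570 − 4P = 2P + 264 → P* = 51, Q* = 366.
With the tax collected from sellers, supply shifts: Qs = 2(P − 13.5) + 264.
New equilibrium: buyers pay 55.5, sellers receive 42, Q = 348. (Wedge: Pb − Ps = 13.5.)
Quantity falls by |ΔQ| = |366 − 348| = 18.
DWL = ½ · t · |ΔQ| = ½ · 13.5 · 18 = 121.5.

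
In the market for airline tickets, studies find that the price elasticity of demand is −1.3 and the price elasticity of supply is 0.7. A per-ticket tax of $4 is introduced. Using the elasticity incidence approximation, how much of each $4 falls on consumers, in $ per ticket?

Consumers bear ≈ $1.4 per ticket.

Incidence ratio: consumers' share ≈ εs / (εs + |εd|) = 0.7 / (0.7 + 1.3) = 0.35.
So consumers bear ≈ 0.35 × $4 = $1.4; sellers bear $2.6.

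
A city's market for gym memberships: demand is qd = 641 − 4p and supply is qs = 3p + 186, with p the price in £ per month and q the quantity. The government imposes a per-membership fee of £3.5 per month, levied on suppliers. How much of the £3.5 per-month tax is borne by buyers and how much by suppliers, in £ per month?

Buyers bear £1.5 per month; suppliers bear £2 per month.

Without the tax, 641 − 4p = 3p + 186 gives 7p = 455, so p* = £65 and q* = 381.
With the tax collected from suppliers, supply shifts: qs = 3(p − 3.5) + 186.
Solving gives q = 375 with buyers paying £66.5 and suppliers receiving £63 (the £3.5 wedge).
Burden on buyers: £1.5; on suppliers: £2. (They sum to £3.5.)
The less price-elastic side of the market bears the larger share of a per-unit tax.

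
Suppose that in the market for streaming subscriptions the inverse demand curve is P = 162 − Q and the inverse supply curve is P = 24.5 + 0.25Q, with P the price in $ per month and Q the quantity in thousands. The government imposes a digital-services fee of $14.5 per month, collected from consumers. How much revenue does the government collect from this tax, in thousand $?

Tax revenue = $1426.8 thousand.

Inverting to Q(P) form: Qd = 162 − P; Qs = 4P − 98.
Without the tax, 162 − P = 4P − 98 gives 5P = 260, so P* = $52 and Q* = 110.
With the tax collected from consumers, demand (in seller-price terms) shifts: Qd = 162 − (P + 14.5).
New equilibrium: consumers pay $63.6, suppliers receive $49.1, Q = 98.4. (Wedge: Pb − Ps = 14.5.)
Revenue = t · Q = 14.5 · 98.4 = $1426.8.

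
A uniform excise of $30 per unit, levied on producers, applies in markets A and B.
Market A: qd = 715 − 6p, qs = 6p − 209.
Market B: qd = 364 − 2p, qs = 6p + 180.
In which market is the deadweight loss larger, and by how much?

Market A, by $675.

Market A: pre-tax p* = $77, q* = 253; post-tax q = 163; deadweight loss = $1350.
Market B: pre-tax p* = $23, q* = 318; post-tax q = 273; deadweight loss = $675.
Difference: $1350 vs $675 → market A is larger by $675.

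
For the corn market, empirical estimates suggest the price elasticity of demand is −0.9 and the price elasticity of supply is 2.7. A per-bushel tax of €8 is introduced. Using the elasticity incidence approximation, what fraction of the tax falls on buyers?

Incidence ratio: buyers' share ≈ εs / (εs + |εd|) = 2.7 / (2.7 + 0.9) = 0.75.
Supply is the more elastic side, so buyers bear the larger share.

Buyers' share ≈ 0.75.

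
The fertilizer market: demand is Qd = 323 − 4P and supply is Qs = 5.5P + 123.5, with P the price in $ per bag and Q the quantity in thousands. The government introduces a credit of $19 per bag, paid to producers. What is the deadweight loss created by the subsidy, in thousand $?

Deadweight loss = $418 thousand.

Before the subsidy: set 323 − 4P = 5.5P + 123.5 → P* = $21, Q* = 239.
With a per-unit subsidy paid to producers, each receives P + 19 per unit sold, so supply becomes Qs = 5.5(P + 19) + 123.5.
Solving gives Q = 283 with buyers paying $10 and producers receiving $29 (the $19 wedge).
Quantity rises by |ΔQ| = |239 − 283| = 44.
DWL = ½ · t · |ΔQ| = ½ · 19 · 44 = $418.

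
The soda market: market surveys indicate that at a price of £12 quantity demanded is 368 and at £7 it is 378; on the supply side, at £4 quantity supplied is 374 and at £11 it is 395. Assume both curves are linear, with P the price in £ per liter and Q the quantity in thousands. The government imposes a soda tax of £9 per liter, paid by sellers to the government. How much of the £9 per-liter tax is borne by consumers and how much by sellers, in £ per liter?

Consumers bear £5.4 per liter; sellers bear £3.6 per liter.

Demand slope: (378 − 368)/(7 − 12) = -2, so Qd = 392 − 2P.
Supply slope: (395 − 374)/(11 − 4) = 3, so Qs = 3P + 362.
Without the tax, 392 − 2P = 3P + 362 gives 5P = 30, so P* = £6 and Q* = 380.
With the tax collected from sellers, supply shifts: Qs = 3(P − 9) + 362.
New equilibrium: consumers pay £11.4, sellers receive £2.4, Q = 369.2. (Wedge: Pb − Ps = 9.)
Burden on consumers: £5.4; on sellers: £3.6. (They sum to £9.)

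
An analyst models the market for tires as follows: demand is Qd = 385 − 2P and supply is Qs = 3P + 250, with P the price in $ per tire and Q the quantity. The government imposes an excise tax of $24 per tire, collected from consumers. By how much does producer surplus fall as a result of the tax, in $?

Before the tax: set 385 − 2P = 3P + 250 → P* = $27, Q* = 331.
With the tax collected from consumers, demand (in seller-price terms) shifts: Qd = 385 − 2(P + 24).
New equilibrium: consumers pay $41.4, suppliers receive $17.4, Q = 302.2. (Wedge: Pb − Ps = 24.)
ΔPS is the trapezoid between Q = 302.2 and Q = 331 of height $9.6: ½ · (331 + 302.2) · 9.6 = $3039.36.

Producer surplus falls by $3039.36.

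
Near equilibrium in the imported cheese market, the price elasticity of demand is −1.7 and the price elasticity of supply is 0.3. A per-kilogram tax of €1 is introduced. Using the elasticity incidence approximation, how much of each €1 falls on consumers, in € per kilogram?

Incidence ratio: consumers' share ≈ εs / (εs + |εd|) = 0.3 / (0.3 + 1.7) = 0.15.
So consumers bear ≈ 0.15 × €1 = €0.15; suppliers bear €0.85.

Consumers bear ≈ €0.15 per kilogram.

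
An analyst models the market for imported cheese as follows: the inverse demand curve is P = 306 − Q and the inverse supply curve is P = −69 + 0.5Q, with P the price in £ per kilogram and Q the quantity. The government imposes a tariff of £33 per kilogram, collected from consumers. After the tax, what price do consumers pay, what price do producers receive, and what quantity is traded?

Consumers pay £78; producers receive £45; quantity = 228.

Rewrite in direct form: Qd = 306 − P and Qs = 2P + 138.
Without the tax, 306 − P = 2P + 138 gives 3P = 168, so P* = £56 and Q* = 250.
With the tax collected from consumers, demand (in seller-price terms) shifts: Qd = 306 − (P + 33).
New equilibrium: consumers pay £78, producers receive £45, Q = 228. (Wedge: Pb − Ps = 33.)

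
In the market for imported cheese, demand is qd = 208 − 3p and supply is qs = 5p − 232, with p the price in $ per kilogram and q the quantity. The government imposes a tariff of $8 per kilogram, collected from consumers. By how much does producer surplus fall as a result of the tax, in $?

Before the tax: set 208 − 3p = 5p − 232 → p* = $55, q* = 43.
With the tax collected from consumers, demand (in seller-price terms) shifts: qd = 208 − 3(p + 8).
Solving gives q = 28 with consumers paying $60 and producers receiving $52 (the $8 wedge).
ΔPS is the trapezoid between Q = 28 and Q = 43 of height $3: ½ · (43 + 28) · 3 = $106.5.

Producer surplus falls by $106.5.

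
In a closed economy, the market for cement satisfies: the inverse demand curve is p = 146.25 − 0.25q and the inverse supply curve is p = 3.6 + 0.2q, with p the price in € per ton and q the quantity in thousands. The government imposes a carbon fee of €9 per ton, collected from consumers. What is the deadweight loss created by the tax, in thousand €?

Rewrite in direct form: qd = 585 − 4p and qs = 5p − 18.
Without the tax, 585 − 4p = 5p − 18 gives 9p = 603, so p* = €67 and q* = 317.
With the tax collected from consumers, demand (in seller-price terms) shifts: qd = 585 − 4(p + 9).
New equilibrium: consumers pay €72, suppliers receive €63, q = 297. (Wedge: pb − ps = 9.)
Quantity falls by |ΔQ| = |317 − 297| = 20.
DWL = ½ · t · |ΔQ| = ½ · 9 · 20 = €90.

Deadweight loss = €90 thousand.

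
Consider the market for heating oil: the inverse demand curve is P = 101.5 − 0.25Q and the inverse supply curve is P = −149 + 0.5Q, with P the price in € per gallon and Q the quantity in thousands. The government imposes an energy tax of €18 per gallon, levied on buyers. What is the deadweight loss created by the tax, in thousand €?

Deadweight loss = €216 thousand.

Rewrite in direct form: Qd = 406 − 4P and Qs = 2P + 298.
Without the tax, 406 − 4P = 2P + 298 gives 6P = 108, so P* = €18 and Q* = 334.
With the tax collected from buyers, demand (in seller-price terms) shifts: Qd = 406 − 4(P + 18).
Solving gives Q = 310 with buyers paying €24 and sellers receiving €6 (the €18 wedge).
Quantity falls by |ΔQ| = |334 − 310| = 24.
DWL = ½ · t · |ΔQ| = ½ · 18 · 24 = €216.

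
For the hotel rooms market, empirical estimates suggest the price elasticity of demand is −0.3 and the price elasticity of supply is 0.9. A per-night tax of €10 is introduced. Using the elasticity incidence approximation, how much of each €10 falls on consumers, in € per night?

Incidence ratio: consumers' share ≈ εs / (εs + |εd|) = 0.9 / (0.9 + 0.3) = 0.75.
So consumers bear ≈ 0.75 × €10 = €7.5; producers bear €2.5.

Consumers bear ≈ €7.5 per night.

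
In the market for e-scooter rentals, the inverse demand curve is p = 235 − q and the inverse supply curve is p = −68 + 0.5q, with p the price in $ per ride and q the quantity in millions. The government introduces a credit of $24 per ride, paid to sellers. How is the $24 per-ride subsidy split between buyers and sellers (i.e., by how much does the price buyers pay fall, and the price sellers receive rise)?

Buyers gain $16 per ride; sellers gain $8 per ride.

Rewrite in direct form: qd = 235 − p and qs = 2p + 136.
Without the subsidy, 235 − p = 2p + 136 gives 3p = 99, so p* = $33 and q* = 202.
With a per-unit subsidy paid to sellers, each receives p + 24 per unit sold, so supply becomes qs = 2(p + 24) + 136.
New equilibrium: buyers pay $17, sellers receive $41, q = 218. (Wedge: pb − ps = −24.)
Gain to buyers: $16; to sellers: $8. (They sum to $24.)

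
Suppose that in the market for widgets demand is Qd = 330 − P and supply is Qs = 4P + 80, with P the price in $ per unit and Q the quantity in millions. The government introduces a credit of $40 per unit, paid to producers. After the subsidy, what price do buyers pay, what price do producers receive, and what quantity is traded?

Buyers pay $18; producers receive $58; quantity = 312.

Without the subsidy, 330 − P = 4P + 80 gives 5P = 250, so P* = $50 and Q* = 280.
With a per-unit subsidy paid to producers, each receives P + 40 per unit sold, so supply becomes Qs = 4(P + 40) + 80.
Solving gives Q = 312 with buyers paying $18 and producers receiving $58 (the $40 wedge).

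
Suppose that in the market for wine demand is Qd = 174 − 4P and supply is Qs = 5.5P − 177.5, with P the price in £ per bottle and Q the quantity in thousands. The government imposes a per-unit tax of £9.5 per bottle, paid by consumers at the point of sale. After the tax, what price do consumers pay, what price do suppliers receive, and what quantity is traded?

Before the tax: set 174 − 4P = 5.5P − 177.5 → P* = £37, Q* = 26.
With the tax collected from consumers, demand (in seller-price terms) shifts: Qd = 174 − 4(P + 9.5).
Solving gives Q = 4 with consumers paying £42.5 and suppliers receiving £33 (the £9.5 wedge).
The less price-elastic side of the market bears the larger share of a per-unit tax.

Consumers pay £42.5; suppliers receive £33; quantity = 4.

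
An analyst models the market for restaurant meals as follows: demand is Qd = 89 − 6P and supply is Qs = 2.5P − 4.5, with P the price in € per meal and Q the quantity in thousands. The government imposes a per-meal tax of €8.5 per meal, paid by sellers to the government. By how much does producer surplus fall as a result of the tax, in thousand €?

Producer surplus falls by €93 thousand.

Without the tax, 89 − 6P = 2.5P − 4.5 gives 8.5P = 93.5, so P* = €11 and Q* = 23.
With the tax collected from sellers, supply shifts: Qs = 2.5(P − 8.5) − 4.5.
Solving gives Q = 8 with buyers paying €13.5 and sellers receiving €5 (the €8.5 wedge).
ΔPS is the trapezoid between Q = 8 and Q = 23 of height €6: ½ · (23 + 8) · 6 = €93.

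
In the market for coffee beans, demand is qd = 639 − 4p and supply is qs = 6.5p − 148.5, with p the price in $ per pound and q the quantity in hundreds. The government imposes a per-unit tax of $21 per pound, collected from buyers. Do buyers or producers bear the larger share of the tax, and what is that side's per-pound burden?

Without the tax, 639 − 4p = 6.5p − 148.5 gives 10.5p = 787.5, so p* = $75 and q* = 339.
With the tax collected from buyers, demand (in seller-price terms) shifts: qd = 639 − 4(p + 21).
Solving gives q = 287 with buyers paying $88 and producers receiving $67 (the $21 wedge).
Per-pound burden: buyers $13, producers $8.
Buyers take the larger share because demand is less price-elastic here (demand slope 4 vs supply slope 6.5).
The less price-elastic side of the market bears the larger share of a per-unit tax.

Buyers bear the larger share: $13 per pound.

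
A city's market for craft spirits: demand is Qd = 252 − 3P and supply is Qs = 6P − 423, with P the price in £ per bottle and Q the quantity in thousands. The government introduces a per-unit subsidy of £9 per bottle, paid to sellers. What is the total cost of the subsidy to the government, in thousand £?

Government outlay = £405 thousand.

Without the subsidy, 252 − 3P = 6P − 423 gives 9P = 675, so P* = £75 and Q* = 27.
With a per-unit subsidy paid to sellers, each receives P + 9 per unit sold, so supply becomes Qs = 6(P + 9) − 423.
Solving gives Q = 45 with buyers paying £69 and sellers receiving £78 (the £9 wedge).
Outlay = t · Q = 9 · 45 = £405.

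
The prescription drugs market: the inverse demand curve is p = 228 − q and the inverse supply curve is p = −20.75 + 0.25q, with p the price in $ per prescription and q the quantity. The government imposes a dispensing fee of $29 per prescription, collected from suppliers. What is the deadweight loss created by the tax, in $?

Rewrite in direct form: qd = 228 − p and qs = 4p + 83.
Without the tax, 228 − p = 4p + 83 gives 5p = 145, so p* = $29 and q* = 199.
With the tax collected from suppliers, supply shifts: qs = 4(p − 29) + 83.
New equilibrium: buyers pay $52.2, suppliers receive $23.2, q = 175.8. (Wedge: pb − ps = 29.)
Quantity falls by |ΔQ| = |199 − 175.8| = 23.2.
DWL = ½ · t · |ΔQ| = ½ · 29 · 23.2 = $336.4.

Deadweight loss = $336.4.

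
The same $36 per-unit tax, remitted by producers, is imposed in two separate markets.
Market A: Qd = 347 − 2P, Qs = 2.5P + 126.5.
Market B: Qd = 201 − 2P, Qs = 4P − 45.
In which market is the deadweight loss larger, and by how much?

Market A: pre-tax P* = $49, Q* = 249; post-tax Q = 209; deadweight loss = $720.
Market B: pre-tax P* = $41, Q* = 119; post-tax Q = 71; deadweight loss = $864.
Difference: $720 vs $864 → market B is larger by $144.

Market B, by $144.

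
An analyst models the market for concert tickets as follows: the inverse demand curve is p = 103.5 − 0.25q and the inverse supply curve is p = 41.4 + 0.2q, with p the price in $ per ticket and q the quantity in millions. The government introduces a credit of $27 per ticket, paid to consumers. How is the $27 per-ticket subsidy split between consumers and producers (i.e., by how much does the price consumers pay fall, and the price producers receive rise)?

Inverting to q(p) form: qd = 414 − 4p; qs = 5p − 207.
Before the subsidy: set 414 − 4p = 5p − 207 → p* = $69, q* = 138.
With a per-unit subsidy paid to consumers, each effectively pays p − 27, so demand becomes qd = 414 − 4(p − 27).
New equilibrium: consumers pay $54, producers receive $81, q = 198. (Wedge: pb − ps = −27.)
Gain to consumers: $15; to producers: $12. (They sum to $27.)

Consumers gain $15 per ticket; producers gain $12 per ticket.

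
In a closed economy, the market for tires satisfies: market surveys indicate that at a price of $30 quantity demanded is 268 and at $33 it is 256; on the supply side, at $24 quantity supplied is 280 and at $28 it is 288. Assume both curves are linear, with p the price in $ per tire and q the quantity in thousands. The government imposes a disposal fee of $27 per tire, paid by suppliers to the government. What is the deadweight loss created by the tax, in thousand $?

Deadweight loss = $486 thousand.

Demand slope: (256 − 268)/(33 − 30) = -4, so qd = 388 − 4p.
Supply slope: (288 − 280)/(28 − 24) = 2, so qs = 2p + 232.
Before the tax: set 388 − 4p = 2p + 232 → p* = $26, q* = 284.
With the tax collected from suppliers, supply shifts: qs = 2(p − 27) + 232.
New equilibrium: consumers pay $35, suppliers receive $8, q = 248. (Wedge: pb − ps = 27.)
Quantity falls by |ΔQ| = |284 − 248| = 36.
DWL = ½ · t · |ΔQ| = ½ · 27 · 36 = $486.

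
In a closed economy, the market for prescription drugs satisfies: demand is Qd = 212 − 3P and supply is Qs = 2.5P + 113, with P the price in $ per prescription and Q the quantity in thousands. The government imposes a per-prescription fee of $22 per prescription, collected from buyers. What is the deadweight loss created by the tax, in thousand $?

Before the tax: set 212 − 3P = 2.5P + 113 → P* = $18, Q* = 158.
With the tax collected from buyers, demand (in seller-price terms) shifts: Qd = 212 − 3(P + 22).
New equilibrium: buyers pay $28, producers receive $6, Q = 128. (Wedge: Pb − Ps = 22.)
Quantity falls by |ΔQ| = |158 − 128| = 30.
DWL = ½ · t · |ΔQ| = ½ · 22 · 30 = $330.

Deadweight loss = $330 thousand.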